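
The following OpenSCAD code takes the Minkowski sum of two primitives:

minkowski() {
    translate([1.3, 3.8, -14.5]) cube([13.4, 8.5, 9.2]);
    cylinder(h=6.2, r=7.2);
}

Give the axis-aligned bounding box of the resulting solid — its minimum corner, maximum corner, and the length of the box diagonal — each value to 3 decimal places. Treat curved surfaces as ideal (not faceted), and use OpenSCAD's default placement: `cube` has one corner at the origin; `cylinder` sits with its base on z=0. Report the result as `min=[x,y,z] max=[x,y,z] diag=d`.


min=[-5.900,-3.400,-14.500] max=[21.900,19.500,0.900] diag=39.172

A = translate([1.3, 3.8, -14.5]) cube([13.4, 8.5, 9.2]) → bbox [1.3,3.8,-14.5] .. [14.7,12.3,-5.3]
B = cylinder(h=6.2, r=7.2) → bbox [-7.2,-7.2,0] .. [7.2,7.2,6.2]
lo = A.lo+B.lo = [1.3-7.2, 3.8-7.2, -14.5+0] = [-5.900,-3.400,-14.500]
hi = A.hi+B.hi = [14.7+7.2, 12.3+7.2, -5.3+6.2] = [21.900,19.500,0.900]
diag = √(27.8²+22.9²+15.4²) = √1534.41 = 39.172


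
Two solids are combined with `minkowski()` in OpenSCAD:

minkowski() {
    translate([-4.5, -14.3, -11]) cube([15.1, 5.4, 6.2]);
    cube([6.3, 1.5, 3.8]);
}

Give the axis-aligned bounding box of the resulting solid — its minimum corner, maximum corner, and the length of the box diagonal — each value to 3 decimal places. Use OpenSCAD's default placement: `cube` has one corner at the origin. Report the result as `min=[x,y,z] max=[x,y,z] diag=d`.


A = translate([-4.5, -14.3, -11]) cube([15.1, 5.4, 6.2]) → bbox [-4.5,-14.3,-11] .. [10.6,-8.9,-4.8]
B = cube([6.3, 1.5, 3.8]) → bbox [0,0,0] .. [6.3,1.5,3.8]
lo = A.lo+B.lo = [-4.5+0, -14.3+0, -11+0] = [-4.500,-14.300,-11.000]
hi = A.hi+B.hi = [10.6+6.3, -8.9+1.5, -4.8+3.8] = [16.900,-7.400,-1.000]
diag = √(21.4²+6.9²+10²) = √605.57 = 24.608

min=[-4.500,-14.300,-11.000] max=[16.900,-7.400,-1.000] diag=24.608


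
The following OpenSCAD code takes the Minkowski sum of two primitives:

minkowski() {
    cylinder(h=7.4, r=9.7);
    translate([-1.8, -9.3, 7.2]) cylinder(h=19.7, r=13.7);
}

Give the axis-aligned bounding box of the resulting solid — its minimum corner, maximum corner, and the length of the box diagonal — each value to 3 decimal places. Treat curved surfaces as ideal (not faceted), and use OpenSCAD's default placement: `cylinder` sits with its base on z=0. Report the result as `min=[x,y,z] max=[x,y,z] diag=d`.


A = translate([-1.8, -9.3, 7.2]) cylinder(h=19.7, r=13.7) → bbox [-15.5,-23,7.2] .. [11.9,4.4,26.9]
B = cylinder(h=7.4, r=9.7) → bbox [-9.7,-9.7,0] .. [9.7,9.7,7.4]
lo = A.lo+B.lo = [-15.5-9.7, -23-9.7, 7.2+0] = [-25.200,-32.700,7.200]
hi = A.hi+B.hi = [11.9+9.7, 4.4+9.7, 26.9+7.4] = [21.600,14.100,34.300]
diag = √(46.8²+46.8²+27.1²) = √5114.89 = 71.518

min=[-25.200,-32.700,7.200] max=[21.600,14.100,34.300] diag=71.518


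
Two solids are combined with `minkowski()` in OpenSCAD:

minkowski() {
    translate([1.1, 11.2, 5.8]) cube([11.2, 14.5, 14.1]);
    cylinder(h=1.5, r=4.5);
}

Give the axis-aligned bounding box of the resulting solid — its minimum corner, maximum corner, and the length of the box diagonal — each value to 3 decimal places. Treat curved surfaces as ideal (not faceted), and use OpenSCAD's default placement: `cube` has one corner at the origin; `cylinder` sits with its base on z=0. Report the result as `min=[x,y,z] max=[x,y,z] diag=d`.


A = translate([1.1, 11.2, 5.8]) cube([11.2, 14.5, 14.1]) → bbox [1.1,11.2,5.8] .. [12.3,25.7,19.9]
B = cylinder(h=1.5, r=4.5) → bbox [-4.5,-4.5,0] .. [4.5,4.5,1.5]
lo = A.lo+B.lo = [1.1-4.5, 11.2-4.5, 5.8+0] = [-3.400,6.700,5.800]
hi = A.hi+B.hi = [12.3+4.5, 25.7+4.5, 19.9+1.5] = [16.800,30.200,21.400]
diag = √(20.2²+23.5²+15.6²) = √1203.65 = 34.694

min=[-3.400,6.700,5.800] max=[16.800,30.200,21.400] diag=34.694


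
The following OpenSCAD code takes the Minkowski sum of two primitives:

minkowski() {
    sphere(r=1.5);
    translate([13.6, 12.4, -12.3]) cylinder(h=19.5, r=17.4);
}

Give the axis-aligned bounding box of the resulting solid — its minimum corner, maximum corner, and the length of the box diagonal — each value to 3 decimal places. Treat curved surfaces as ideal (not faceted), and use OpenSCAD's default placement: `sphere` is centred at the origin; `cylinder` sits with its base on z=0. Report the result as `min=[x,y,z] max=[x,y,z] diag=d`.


A = translate([13.6, 12.4, -12.3]) cylinder(h=19.5, r=17.4) → bbox [-3.8,-5,-12.3] .. [31,29.8,7.2]
B = sphere(r=1.5) → bbox [-1.5,-1.5,-1.5] .. [1.5,1.5,1.5]
lo = A.lo+B.lo = [-3.8-1.5, -5-1.5, -12.3-1.5] = [-5.300,-6.500,-13.800]
hi = A.hi+B.hi = [31+1.5, 29.8+1.5, 7.2+1.5] = [32.500,31.300,8.700]
diag = √(37.8²+37.8²+22.5²) = √3363.93 = 57.999

min=[-5.300,-6.500,-13.800] max=[32.500,31.300,8.700] diag=57.999


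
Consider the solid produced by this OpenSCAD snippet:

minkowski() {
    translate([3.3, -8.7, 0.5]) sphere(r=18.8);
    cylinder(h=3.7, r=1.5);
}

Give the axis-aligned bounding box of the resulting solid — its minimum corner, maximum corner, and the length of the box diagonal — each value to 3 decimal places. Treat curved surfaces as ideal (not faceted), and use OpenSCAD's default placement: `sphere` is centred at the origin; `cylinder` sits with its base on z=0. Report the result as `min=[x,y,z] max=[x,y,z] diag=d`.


min=[-17.000,-29.000,-18.300] max=[23.600,11.600,23.000] diag=70.728

A = translate([3.3, -8.7, 0.5]) sphere(r=18.8) → bbox [-15.5,-27.5,-18.3] .. [22.1,10.1,19.3]
B = cylinder(h=3.7, r=1.5) → bbox [-1.5,-1.5,0] .. [1.5,1.5,3.7]
lo = A.lo+B.lo = [-15.5-1.5, -27.5-1.5, -18.3+0] = [-17.000,-29.000,-18.300]
hi = A.hi+B.hi = [22.1+1.5, 10.1+1.5, 19.3+3.7] = [23.600,11.600,23.000]
diag = √(40.6²+40.6²+41.3²) = √5002.41 = 70.728


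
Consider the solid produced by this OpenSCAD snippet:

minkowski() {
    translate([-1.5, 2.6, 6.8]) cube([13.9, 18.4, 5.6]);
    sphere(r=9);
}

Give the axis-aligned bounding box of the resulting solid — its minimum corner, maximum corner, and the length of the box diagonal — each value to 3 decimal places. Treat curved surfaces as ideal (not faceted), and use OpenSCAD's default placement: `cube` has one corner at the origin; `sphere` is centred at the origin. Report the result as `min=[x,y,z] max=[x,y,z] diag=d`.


min=[-10.500,-6.400,-2.200] max=[21.400,30.000,21.400] diag=53.847

A = translate([-1.5, 2.6, 6.8]) cube([13.9, 18.4, 5.6]) → bbox [-1.5,2.6,6.8] .. [12.4,21,12.4]
B = sphere(r=9) → bbox [-9,-9,-9] .. [9,9,9]
lo = A.lo+B.lo = [-1.5-9, 2.6-9, 6.8-9] = [-10.500,-6.400,-2.200]
hi = A.hi+B.hi = [12.4+9, 21+9, 12.4+9] = [21.400,30.000,21.400]
diag = √(31.9²+36.4²+23.6²) = √2899.53 = 53.847


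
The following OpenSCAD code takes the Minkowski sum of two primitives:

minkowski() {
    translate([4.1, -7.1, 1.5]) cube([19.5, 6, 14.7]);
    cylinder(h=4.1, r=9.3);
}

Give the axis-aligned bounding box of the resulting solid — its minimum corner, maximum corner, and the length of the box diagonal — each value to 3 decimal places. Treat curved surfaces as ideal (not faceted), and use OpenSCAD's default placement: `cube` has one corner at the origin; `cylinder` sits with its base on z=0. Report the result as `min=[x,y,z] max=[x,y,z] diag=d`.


min=[-5.200,-16.400,1.500] max=[32.900,8.200,20.300] diag=49.094

A = translate([4.1, -7.1, 1.5]) cube([19.5, 6, 14.7]) → bbox [4.1,-7.1,1.5] .. [23.6,-1.1,16.2]
B = cylinder(h=4.1, r=9.3) → bbox [-9.3,-9.3,0] .. [9.3,9.3,4.1]
lo = A.lo+B.lo = [4.1-9.3, -7.1-9.3, 1.5+0] = [-5.200,-16.400,1.500]
hi = A.hi+B.hi = [23.6+9.3, -1.1+9.3, 16.2+4.1] = [32.900,8.200,20.300]
diag = √(38.1²+24.6²+18.8²) = √2410.21 = 49.094


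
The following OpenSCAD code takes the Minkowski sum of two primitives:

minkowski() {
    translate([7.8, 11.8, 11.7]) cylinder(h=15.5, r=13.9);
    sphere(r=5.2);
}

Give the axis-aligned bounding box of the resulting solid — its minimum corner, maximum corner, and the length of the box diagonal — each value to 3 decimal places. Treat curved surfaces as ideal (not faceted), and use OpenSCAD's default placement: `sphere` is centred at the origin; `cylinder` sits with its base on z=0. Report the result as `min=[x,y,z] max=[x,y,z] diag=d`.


A = translate([7.8, 11.8, 11.7]) cylinder(h=15.5, r=13.9) → bbox [-6.1,-2.1,11.7] .. [21.7,25.7,27.2]
B = sphere(r=5.2) → bbox [-5.2,-5.2,-5.2] .. [5.2,5.2,5.2]
lo = A.lo+B.lo = [-6.1-5.2, -2.1-5.2, 11.7-5.2] = [-11.300,-7.300,6.500]
hi = A.hi+B.hi = [21.7+5.2, 25.7+5.2, 27.2+5.2] = [26.900,30.900,32.400]
diag = √(38.2²+38.2²+25.9²) = √3589.29 = 59.911

min=[-11.300,-7.300,6.500] max=[26.900,30.900,32.400] diag=59.911


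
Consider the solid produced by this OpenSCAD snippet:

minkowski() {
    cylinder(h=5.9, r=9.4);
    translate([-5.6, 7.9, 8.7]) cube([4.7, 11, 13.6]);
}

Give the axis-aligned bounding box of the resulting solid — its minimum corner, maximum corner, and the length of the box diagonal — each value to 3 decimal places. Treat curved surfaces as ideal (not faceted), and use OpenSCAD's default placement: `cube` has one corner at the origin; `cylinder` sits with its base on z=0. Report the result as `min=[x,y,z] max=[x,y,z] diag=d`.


min=[-15.000,-1.500,8.700] max=[8.500,28.300,28.200] diag=42.668

A = translate([-5.6, 7.9, 8.7]) cube([4.7, 11, 13.6]) → bbox [-5.6,7.9,8.7] .. [-0.9,18.9,22.3]
B = cylinder(h=5.9, r=9.4) → bbox [-9.4,-9.4,0] .. [9.4,9.4,5.9]
lo = A.lo+B.lo = [-5.6-9.4, 7.9-9.4, 8.7+0] = [-15.000,-1.500,8.700]
hi = A.hi+B.hi = [-0.9+9.4, 18.9+9.4, 22.3+5.9] = [8.500,28.300,28.200]
diag = √(23.5²+29.8²+19.5²) = √1820.54 = 42.668


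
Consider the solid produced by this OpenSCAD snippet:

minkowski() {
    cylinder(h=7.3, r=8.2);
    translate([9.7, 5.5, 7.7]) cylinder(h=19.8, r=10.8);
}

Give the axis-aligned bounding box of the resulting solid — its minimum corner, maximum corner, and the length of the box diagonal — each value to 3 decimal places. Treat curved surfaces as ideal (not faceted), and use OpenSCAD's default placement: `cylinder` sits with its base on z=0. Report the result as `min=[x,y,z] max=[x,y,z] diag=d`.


min=[-9.300,-13.500,7.700] max=[28.700,24.500,34.800] diag=60.186

A = translate([9.7, 5.5, 7.7]) cylinder(h=19.8, r=10.8) → bbox [-1.1,-5.3,7.7] .. [20.5,16.3,27.5]
B = cylinder(h=7.3, r=8.2) → bbox [-8.2,-8.2,0] .. [8.2,8.2,7.3]
lo = A.lo+B.lo = [-1.1-8.2, -5.3-8.2, 7.7+0] = [-9.300,-13.500,7.700]
hi = A.hi+B.hi = [20.5+8.2, 16.3+8.2, 27.5+7.3] = [28.700,24.500,34.800]
diag = √(38²+38²+27.1²) = √3622.41 = 60.186


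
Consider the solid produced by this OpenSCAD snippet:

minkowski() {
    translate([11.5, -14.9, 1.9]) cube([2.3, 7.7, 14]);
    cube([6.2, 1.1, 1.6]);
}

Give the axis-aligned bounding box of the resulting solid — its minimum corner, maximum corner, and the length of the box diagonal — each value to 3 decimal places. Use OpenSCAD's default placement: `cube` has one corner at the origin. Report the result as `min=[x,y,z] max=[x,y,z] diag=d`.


A = translate([11.5, -14.9, 1.9]) cube([2.3, 7.7, 14]) → bbox [11.5,-14.9,1.9] .. [13.8,-7.2,15.9]
B = cube([6.2, 1.1, 1.6]) → bbox [0,0,0] .. [6.2,1.1,1.6]
lo = A.lo+B.lo = [11.5+0, -14.9+0, 1.9+0] = [11.500,-14.900,1.900]
hi = A.hi+B.hi = [13.8+6.2, -7.2+1.1, 15.9+1.6] = [20.000,-6.100,17.500]
diag = √(8.5²+8.8²+15.6²) = √393.05 = 19.825

min=[11.500,-14.900,1.900] max=[20.000,-6.100,17.500] diag=19.825


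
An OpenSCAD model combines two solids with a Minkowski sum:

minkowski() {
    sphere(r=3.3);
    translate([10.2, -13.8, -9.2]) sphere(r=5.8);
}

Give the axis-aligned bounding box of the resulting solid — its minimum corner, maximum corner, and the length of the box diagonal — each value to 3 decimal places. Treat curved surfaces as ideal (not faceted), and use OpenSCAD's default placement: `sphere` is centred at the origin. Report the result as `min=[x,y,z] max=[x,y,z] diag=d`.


A = translate([10.2, -13.8, -9.2]) sphere(r=5.8) → bbox [4.4,-19.6,-15] .. [16,-8,-3.4]
B = sphere(r=3.3) → bbox [-3.3,-3.3,-3.3] .. [3.3,3.3,3.3]
lo = A.lo+B.lo = [4.4-3.3, -19.6-3.3, -15-3.3] = [1.100,-22.900,-18.300]
hi = A.hi+B.hi = [16+3.3, -8+3.3, -3.4+3.3] = [19.300,-4.700,-0.100]
diag = √(18.2²+18.2²+18.2²) = √993.72 = 31.523

min=[1.100,-22.900,-18.300] max=[19.300,-4.700,-0.100] diag=31.523


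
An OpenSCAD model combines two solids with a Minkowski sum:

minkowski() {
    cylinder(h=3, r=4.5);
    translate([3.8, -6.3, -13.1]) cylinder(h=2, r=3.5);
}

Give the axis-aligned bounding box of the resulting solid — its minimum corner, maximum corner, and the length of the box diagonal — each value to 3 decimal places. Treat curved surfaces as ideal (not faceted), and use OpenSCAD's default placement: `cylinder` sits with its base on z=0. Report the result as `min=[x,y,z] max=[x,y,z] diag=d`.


min=[-4.200,-14.300,-13.100] max=[11.800,1.700,-8.100] diag=23.173

A = translate([3.8, -6.3, -13.1]) cylinder(h=2, r=3.5) → bbox [0.3,-9.8,-13.1] .. [7.3,-2.8,-11.1]
B = cylinder(h=3, r=4.5) → bbox [-4.5,-4.5,0] .. [4.5,4.5,3]
lo = A.lo+B.lo = [0.3-4.5, -9.8-4.5, -13.1+0] = [-4.200,-14.300,-13.100]
hi = A.hi+B.hi = [7.3+4.5, -2.8+4.5, -11.1+3] = [11.800,1.700,-8.100]
diag = √(16²+16²+5²) = √537 = 23.173


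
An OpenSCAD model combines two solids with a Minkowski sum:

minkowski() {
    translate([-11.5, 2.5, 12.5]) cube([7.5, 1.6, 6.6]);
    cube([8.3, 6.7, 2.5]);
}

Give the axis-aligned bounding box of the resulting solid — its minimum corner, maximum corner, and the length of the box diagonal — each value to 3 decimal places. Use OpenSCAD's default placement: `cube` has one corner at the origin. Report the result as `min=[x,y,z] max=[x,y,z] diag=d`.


A = translate([-11.5, 2.5, 12.5]) cube([7.5, 1.6, 6.6]) → bbox [-11.5,2.5,12.5] .. [-4,4.1,19.1]
B = cube([8.3, 6.7, 2.5]) → bbox [0,0,0] .. [8.3,6.7,2.5]
lo = A.lo+B.lo = [-11.5+0, 2.5+0, 12.5+0] = [-11.500,2.500,12.500]
hi = A.hi+B.hi = [-4+8.3, 4.1+6.7, 19.1+2.5] = [4.300,10.800,21.600]
diag = √(15.8²+8.3²+9.1²) = √401.34 = 20.033

min=[-11.500,2.500,12.500] max=[4.300,10.800,21.600] diag=20.033


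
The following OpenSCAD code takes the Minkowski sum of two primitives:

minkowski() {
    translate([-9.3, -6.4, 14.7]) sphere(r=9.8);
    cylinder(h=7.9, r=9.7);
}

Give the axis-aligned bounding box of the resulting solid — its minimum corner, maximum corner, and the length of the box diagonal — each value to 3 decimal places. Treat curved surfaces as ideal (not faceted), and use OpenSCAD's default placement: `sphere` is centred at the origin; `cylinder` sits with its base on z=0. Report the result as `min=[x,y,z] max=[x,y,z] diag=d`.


A = translate([-9.3, -6.4, 14.7]) sphere(r=9.8) → bbox [-19.1,-16.2,4.9] .. [0.5,3.4,24.5]
B = cylinder(h=7.9, r=9.7) → bbox [-9.7,-9.7,0] .. [9.7,9.7,7.9]
lo = A.lo+B.lo = [-19.1-9.7, -16.2-9.7, 4.9+0] = [-28.800,-25.900,4.900]
hi = A.hi+B.hi = [0.5+9.7, 3.4+9.7, 24.5+7.9] = [10.200,13.100,32.400]
diag = √(39²+39²+27.5²) = √3798.25 = 61.630

min=[-28.800,-25.900,4.900] max=[10.200,13.100,32.400] diag=61.630


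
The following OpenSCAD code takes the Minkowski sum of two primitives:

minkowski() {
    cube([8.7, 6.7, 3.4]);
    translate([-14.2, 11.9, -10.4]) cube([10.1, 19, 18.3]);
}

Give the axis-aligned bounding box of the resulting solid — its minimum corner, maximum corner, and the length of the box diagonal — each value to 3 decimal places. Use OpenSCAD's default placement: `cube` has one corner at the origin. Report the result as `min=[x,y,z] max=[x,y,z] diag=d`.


A = translate([-14.2, 11.9, -10.4]) cube([10.1, 19, 18.3]) → bbox [-14.2,11.9,-10.4] .. [-4.1,30.9,7.9]
B = cube([8.7, 6.7, 3.4]) → bbox [0,0,0] .. [8.7,6.7,3.4]
lo = A.lo+B.lo = [-14.2+0, 11.9+0, -10.4+0] = [-14.200,11.900,-10.400]
hi = A.hi+B.hi = [-4.1+8.7, 30.9+6.7, 7.9+3.4] = [4.600,37.600,11.300]
diag = √(18.8²+25.7²+21.7²) = √1484.82 = 38.533

min=[-14.200,11.900,-10.400] max=[4.600,37.600,11.300] diag=38.533


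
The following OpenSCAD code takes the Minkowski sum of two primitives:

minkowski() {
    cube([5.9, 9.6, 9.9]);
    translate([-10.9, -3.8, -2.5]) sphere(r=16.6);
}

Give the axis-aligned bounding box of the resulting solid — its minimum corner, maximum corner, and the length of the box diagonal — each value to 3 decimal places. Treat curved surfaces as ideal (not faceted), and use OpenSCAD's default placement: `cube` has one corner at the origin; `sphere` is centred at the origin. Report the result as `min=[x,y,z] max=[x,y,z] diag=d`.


A = translate([-10.9, -3.8, -2.5]) sphere(r=16.6) → bbox [-27.5,-20.4,-19.1] .. [5.7,12.8,14.1]
B = cube([5.9, 9.6, 9.9]) → bbox [0,0,0] .. [5.9,9.6,9.9]
lo = A.lo+B.lo = [-27.5+0, -20.4+0, -19.1+0] = [-27.500,-20.400,-19.100]
hi = A.hi+B.hi = [5.7+5.9, 12.8+9.6, 14.1+9.9] = [11.600,22.400,24.000]
diag = √(39.1²+42.8²+43.1²) = √5218.26 = 72.238

min=[-27.500,-20.400,-19.100] max=[11.600,22.400,24.000] diag=72.238


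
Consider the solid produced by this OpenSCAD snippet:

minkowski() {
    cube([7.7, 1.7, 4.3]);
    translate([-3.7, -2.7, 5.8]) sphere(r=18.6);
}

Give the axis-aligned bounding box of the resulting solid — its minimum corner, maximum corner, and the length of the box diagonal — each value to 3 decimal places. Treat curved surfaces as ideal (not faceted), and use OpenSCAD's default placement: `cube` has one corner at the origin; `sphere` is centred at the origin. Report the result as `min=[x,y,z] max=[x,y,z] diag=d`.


A = translate([-3.7, -2.7, 5.8]) sphere(r=18.6) → bbox [-22.3,-21.3,-12.8] .. [14.9,15.9,24.4]
B = cube([7.7, 1.7, 4.3]) → bbox [0,0,0] .. [7.7,1.7,4.3]
lo = A.lo+B.lo = [-22.3+0, -21.3+0, -12.8+0] = [-22.300,-21.300,-12.800]
hi = A.hi+B.hi = [14.9+7.7, 15.9+1.7, 24.4+4.3] = [22.600,17.600,28.700]
diag = √(44.9²+38.9²+41.5²) = √5251.47 = 72.467

min=[-22.300,-21.300,-12.800] max=[22.600,17.600,28.700] diag=72.467


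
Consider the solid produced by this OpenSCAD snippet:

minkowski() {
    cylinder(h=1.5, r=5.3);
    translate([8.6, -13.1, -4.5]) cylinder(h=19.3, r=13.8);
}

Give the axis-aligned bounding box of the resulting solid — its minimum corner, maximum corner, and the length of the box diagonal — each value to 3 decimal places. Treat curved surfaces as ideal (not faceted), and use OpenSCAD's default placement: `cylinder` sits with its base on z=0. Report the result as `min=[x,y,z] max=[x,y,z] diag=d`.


min=[-10.500,-32.200,-4.500] max=[27.700,6.000,16.300] diag=57.889

A = translate([8.6, -13.1, -4.5]) cylinder(h=19.3, r=13.8) → bbox [-5.2,-26.9,-4.5] .. [22.4,0.7,14.8]
B = cylinder(h=1.5, r=5.3) → bbox [-5.3,-5.3,0] .. [5.3,5.3,1.5]
lo = A.lo+B.lo = [-5.2-5.3, -26.9-5.3, -4.5+0] = [-10.500,-32.200,-4.500]
hi = A.hi+B.hi = [22.4+5.3, 0.7+5.3, 14.8+1.5] = [27.700,6.000,16.300]
diag = √(38.2²+38.2²+20.8²) = √3351.12 = 57.889


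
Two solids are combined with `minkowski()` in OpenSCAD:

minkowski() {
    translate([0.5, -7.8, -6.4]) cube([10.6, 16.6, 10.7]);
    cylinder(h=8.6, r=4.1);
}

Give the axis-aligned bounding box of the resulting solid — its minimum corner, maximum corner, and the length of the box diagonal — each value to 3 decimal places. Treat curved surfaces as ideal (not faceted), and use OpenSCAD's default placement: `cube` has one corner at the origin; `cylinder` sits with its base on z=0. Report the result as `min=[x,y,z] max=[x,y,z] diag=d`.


A = translate([0.5, -7.8, -6.4]) cube([10.6, 16.6, 10.7]) → bbox [0.5,-7.8,-6.4] .. [11.1,8.8,4.3]
B = cylinder(h=8.6, r=4.1) → bbox [-4.1,-4.1,0] .. [4.1,4.1,8.6]
lo = A.lo+B.lo = [0.5-4.1, -7.8-4.1, -6.4+0] = [-3.600,-11.900,-6.400]
hi = A.hi+B.hi = [11.1+4.1, 8.8+4.1, 4.3+8.6] = [15.200,12.900,12.900]
diag = √(18.8²+24.8²+19.3²) = √1340.97 = 36.619

min=[-3.600,-11.900,-6.400] max=[15.200,12.900,12.900] diag=36.619


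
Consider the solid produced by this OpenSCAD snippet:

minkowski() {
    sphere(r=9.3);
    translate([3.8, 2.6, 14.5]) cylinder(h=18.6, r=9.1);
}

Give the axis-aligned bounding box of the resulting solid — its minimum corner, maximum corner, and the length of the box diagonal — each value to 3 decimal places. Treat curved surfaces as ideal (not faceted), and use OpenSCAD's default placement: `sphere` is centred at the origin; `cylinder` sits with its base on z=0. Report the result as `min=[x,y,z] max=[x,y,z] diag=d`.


A = translate([3.8, 2.6, 14.5]) cylinder(h=18.6, r=9.1) → bbox [-5.3,-6.5,14.5] .. [12.9,11.7,33.1]
B = sphere(r=9.3) → bbox [-9.3,-9.3,-9.3] .. [9.3,9.3,9.3]
lo = A.lo+B.lo = [-5.3-9.3, -6.5-9.3, 14.5-9.3] = [-14.600,-15.800,5.200]
hi = A.hi+B.hi = [12.9+9.3, 11.7+9.3, 33.1+9.3] = [22.200,21.000,42.400]
diag = √(36.8²+36.8²+37.2²) = √4092.32 = 63.971

min=[-14.600,-15.800,5.200] max=[22.200,21.000,42.400] diag=63.971


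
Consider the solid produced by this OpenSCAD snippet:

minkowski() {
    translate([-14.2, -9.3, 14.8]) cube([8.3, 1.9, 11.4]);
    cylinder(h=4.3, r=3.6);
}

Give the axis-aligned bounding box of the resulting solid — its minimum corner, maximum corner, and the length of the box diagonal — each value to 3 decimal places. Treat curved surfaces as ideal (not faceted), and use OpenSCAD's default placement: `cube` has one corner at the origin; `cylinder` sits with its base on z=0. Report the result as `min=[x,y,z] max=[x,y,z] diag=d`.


A = translate([-14.2, -9.3, 14.8]) cube([8.3, 1.9, 11.4]) → bbox [-14.2,-9.3,14.8] .. [-5.9,-7.4,26.2]
B = cylinder(h=4.3, r=3.6) → bbox [-3.6,-3.6,0] .. [3.6,3.6,4.3]
lo = A.lo+B.lo = [-14.2-3.6, -9.3-3.6, 14.8+0] = [-17.800,-12.900,14.800]
hi = A.hi+B.hi = [-5.9+3.6, -7.4+3.6, 26.2+4.3] = [-2.300,-3.800,30.500]
diag = √(15.5²+9.1²+15.7²) = √569.55 = 23.865

min=[-17.800,-12.900,14.800] max=[-2.300,-3.800,30.500] diag=23.865


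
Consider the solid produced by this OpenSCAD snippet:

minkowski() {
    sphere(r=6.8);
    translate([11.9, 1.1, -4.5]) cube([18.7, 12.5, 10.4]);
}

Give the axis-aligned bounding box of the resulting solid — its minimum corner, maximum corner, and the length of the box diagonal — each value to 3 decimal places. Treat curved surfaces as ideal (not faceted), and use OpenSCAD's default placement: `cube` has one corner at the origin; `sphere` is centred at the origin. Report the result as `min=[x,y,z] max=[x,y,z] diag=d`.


A = translate([11.9, 1.1, -4.5]) cube([18.7, 12.5, 10.4]) → bbox [11.9,1.1,-4.5] .. [30.6,13.6,5.9]
B = sphere(r=6.8) → bbox [-6.8,-6.8,-6.8] .. [6.8,6.8,6.8]
lo = A.lo+B.lo = [11.9-6.8, 1.1-6.8, -4.5-6.8] = [5.100,-5.700,-11.300]
hi = A.hi+B.hi = [30.6+6.8, 13.6+6.8, 5.9+6.8] = [37.400,20.400,12.700]
diag = √(32.3²+26.1²+24²) = √2300.5 = 47.964

min=[5.100,-5.700,-11.300] max=[37.400,20.400,12.700] diag=47.964


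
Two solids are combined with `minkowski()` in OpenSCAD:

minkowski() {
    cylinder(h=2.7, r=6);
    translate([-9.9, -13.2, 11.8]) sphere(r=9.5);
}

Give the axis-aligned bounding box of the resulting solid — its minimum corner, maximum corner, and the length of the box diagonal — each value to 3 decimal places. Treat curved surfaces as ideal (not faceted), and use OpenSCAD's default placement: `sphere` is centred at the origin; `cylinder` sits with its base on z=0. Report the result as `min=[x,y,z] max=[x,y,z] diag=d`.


A = translate([-9.9, -13.2, 11.8]) sphere(r=9.5) → bbox [-19.4,-22.7,2.3] .. [-0.4,-3.7,21.3]
B = cylinder(h=2.7, r=6) → bbox [-6,-6,0] .. [6,6,2.7]
lo = A.lo+B.lo = [-19.4-6, -22.7-6, 2.3+0] = [-25.400,-28.700,2.300]
hi = A.hi+B.hi = [-0.4+6, -3.7+6, 21.3+2.7] = [5.600,2.300,24.000]
diag = √(31²+31²+21.7²) = √2392.89 = 48.917

min=[-25.400,-28.700,2.300] max=[5.600,2.300,24.000] diag=48.917


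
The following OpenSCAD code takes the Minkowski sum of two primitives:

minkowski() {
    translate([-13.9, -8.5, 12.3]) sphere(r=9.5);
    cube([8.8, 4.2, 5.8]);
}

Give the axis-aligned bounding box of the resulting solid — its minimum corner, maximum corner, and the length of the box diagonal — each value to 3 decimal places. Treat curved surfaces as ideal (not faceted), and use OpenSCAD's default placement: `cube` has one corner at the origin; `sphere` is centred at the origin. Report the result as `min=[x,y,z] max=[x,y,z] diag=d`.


min=[-23.400,-18.000,2.800] max=[4.400,5.200,27.600] diag=43.888

A = translate([-13.9, -8.5, 12.3]) sphere(r=9.5) → bbox [-23.4,-18,2.8] .. [-4.4,1,21.8]
B = cube([8.8, 4.2, 5.8]) → bbox [0,0,0] .. [8.8,4.2,5.8]
lo = A.lo+B.lo = [-23.4+0, -18+0, 2.8+0] = [-23.400,-18.000,2.800]
hi = A.hi+B.hi = [-4.4+8.8, 1+4.2, 21.8+5.8] = [4.400,5.200,27.600]
diag = √(27.8²+23.2²+24.8²) = √1926.12 = 43.888


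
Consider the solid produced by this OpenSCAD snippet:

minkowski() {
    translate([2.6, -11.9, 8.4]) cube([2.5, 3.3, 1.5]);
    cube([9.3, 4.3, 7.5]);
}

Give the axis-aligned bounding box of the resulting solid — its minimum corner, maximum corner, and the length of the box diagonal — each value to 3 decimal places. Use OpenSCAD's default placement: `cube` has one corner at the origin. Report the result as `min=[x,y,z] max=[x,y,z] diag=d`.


min=[2.600,-11.900,8.400] max=[14.400,-4.300,17.400] diag=16.673

A = translate([2.6, -11.9, 8.4]) cube([2.5, 3.3, 1.5]) → bbox [2.6,-11.9,8.4] .. [5.1,-8.6,9.9]
B = cube([9.3, 4.3, 7.5]) → bbox [0,0,0] .. [9.3,4.3,7.5]
lo = A.lo+B.lo = [2.6+0, -11.9+0, 8.4+0] = [2.600,-11.900,8.400]
hi = A.hi+B.hi = [5.1+9.3, -8.6+4.3, 9.9+7.5] = [14.400,-4.300,17.400]
diag = √(11.8²+7.6²+9²) = √278 = 16.673


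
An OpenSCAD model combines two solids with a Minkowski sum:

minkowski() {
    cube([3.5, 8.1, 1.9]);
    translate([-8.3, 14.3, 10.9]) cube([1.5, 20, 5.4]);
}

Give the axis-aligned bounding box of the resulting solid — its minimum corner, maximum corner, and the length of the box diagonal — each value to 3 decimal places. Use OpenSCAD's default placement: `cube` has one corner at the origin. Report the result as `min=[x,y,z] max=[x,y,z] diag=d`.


A = translate([-8.3, 14.3, 10.9]) cube([1.5, 20, 5.4]) → bbox [-8.3,14.3,10.9] .. [-6.8,34.3,16.3]
B = cube([3.5, 8.1, 1.9]) → bbox [0,0,0] .. [3.5,8.1,1.9]
lo = A.lo+B.lo = [-8.3+0, 14.3+0, 10.9+0] = [-8.300,14.300,10.900]
hi = A.hi+B.hi = [-6.8+3.5, 34.3+8.1, 16.3+1.9] = [-3.300,42.400,18.200]
diag = √(5²+28.1²+7.3²) = √867.9 = 29.460

min=[-8.300,14.300,10.900] max=[-3.300,42.400,18.200] diag=29.460


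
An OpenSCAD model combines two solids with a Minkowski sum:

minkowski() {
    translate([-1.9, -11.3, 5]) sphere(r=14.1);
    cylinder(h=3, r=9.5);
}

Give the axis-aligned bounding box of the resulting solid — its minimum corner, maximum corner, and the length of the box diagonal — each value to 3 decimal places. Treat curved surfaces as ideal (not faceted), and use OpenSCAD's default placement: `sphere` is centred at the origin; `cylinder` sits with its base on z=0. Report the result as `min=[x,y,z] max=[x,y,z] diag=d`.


min=[-25.500,-34.900,-9.100] max=[21.700,12.300,22.100] diag=73.683

A = translate([-1.9, -11.3, 5]) sphere(r=14.1) → bbox [-16,-25.4,-9.1] .. [12.2,2.8,19.1]
B = cylinder(h=3, r=9.5) → bbox [-9.5,-9.5,0] .. [9.5,9.5,3]
lo = A.lo+B.lo = [-16-9.5, -25.4-9.5, -9.1+0] = [-25.500,-34.900,-9.100]
hi = A.hi+B.hi = [12.2+9.5, 2.8+9.5, 19.1+3] = [21.700,12.300,22.100]
diag = √(47.2²+47.2²+31.2²) = √5429.12 = 73.683


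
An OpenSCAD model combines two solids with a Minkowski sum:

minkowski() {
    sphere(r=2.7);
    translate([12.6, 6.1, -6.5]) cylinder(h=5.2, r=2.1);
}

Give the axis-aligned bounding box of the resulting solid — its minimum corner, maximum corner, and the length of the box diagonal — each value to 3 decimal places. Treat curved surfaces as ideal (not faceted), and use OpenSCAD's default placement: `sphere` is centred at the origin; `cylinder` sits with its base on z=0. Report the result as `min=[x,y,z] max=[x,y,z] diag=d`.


A = translate([12.6, 6.1, -6.5]) cylinder(h=5.2, r=2.1) → bbox [10.5,4,-6.5] .. [14.7,8.2,-1.3]
B = sphere(r=2.7) → bbox [-2.7,-2.7,-2.7] .. [2.7,2.7,2.7]
lo = A.lo+B.lo = [10.5-2.7, 4-2.7, -6.5-2.7] = [7.800,1.300,-9.200]
hi = A.hi+B.hi = [14.7+2.7, 8.2+2.7, -1.3+2.7] = [17.400,10.900,1.400]
diag = √(9.6²+9.6²+10.6²) = √296.68 = 17.224

min=[7.800,1.300,-9.200] max=[17.400,10.900,1.400] diag=17.224


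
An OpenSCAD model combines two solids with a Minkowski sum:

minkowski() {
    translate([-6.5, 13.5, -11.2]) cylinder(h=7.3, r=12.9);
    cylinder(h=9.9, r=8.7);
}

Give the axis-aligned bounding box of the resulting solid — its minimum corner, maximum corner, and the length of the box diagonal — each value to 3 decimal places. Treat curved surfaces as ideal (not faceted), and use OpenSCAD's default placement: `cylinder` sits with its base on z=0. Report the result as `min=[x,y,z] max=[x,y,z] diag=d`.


min=[-28.100,-8.100,-11.200] max=[15.100,35.100,6.000] diag=63.469

A = translate([-6.5, 13.5, -11.2]) cylinder(h=7.3, r=12.9) → bbox [-19.4,0.6,-11.2] .. [6.4,26.4,-3.9]
B = cylinder(h=9.9, r=8.7) → bbox [-8.7,-8.7,0] .. [8.7,8.7,9.9]
lo = A.lo+B.lo = [-19.4-8.7, 0.6-8.7, -11.2+0] = [-28.100,-8.100,-11.200]
hi = A.hi+B.hi = [6.4+8.7, 26.4+8.7, -3.9+9.9] = [15.100,35.100,6.000]
diag = √(43.2²+43.2²+17.2²) = √4028.32 = 63.469


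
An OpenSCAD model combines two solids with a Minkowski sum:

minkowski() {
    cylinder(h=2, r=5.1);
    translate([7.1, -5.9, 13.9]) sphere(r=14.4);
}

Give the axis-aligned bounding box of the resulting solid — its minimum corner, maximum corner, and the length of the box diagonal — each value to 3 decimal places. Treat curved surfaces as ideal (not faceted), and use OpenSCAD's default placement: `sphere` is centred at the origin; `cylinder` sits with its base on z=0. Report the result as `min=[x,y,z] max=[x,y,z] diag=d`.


A = translate([7.1, -5.9, 13.9]) sphere(r=14.4) → bbox [-7.3,-20.3,-0.5] .. [21.5,8.5,28.3]
B = cylinder(h=2, r=5.1) → bbox [-5.1,-5.1,0] .. [5.1,5.1,2]
lo = A.lo+B.lo = [-7.3-5.1, -20.3-5.1, -0.5+0] = [-12.400,-25.400,-0.500]
hi = A.hi+B.hi = [21.5+5.1, 8.5+5.1, 28.3+2] = [26.600,13.600,30.300]
diag = √(39²+39²+30.8²) = √3990.64 = 63.172

min=[-12.400,-25.400,-0.500] max=[26.600,13.600,30.300] diag=63.172


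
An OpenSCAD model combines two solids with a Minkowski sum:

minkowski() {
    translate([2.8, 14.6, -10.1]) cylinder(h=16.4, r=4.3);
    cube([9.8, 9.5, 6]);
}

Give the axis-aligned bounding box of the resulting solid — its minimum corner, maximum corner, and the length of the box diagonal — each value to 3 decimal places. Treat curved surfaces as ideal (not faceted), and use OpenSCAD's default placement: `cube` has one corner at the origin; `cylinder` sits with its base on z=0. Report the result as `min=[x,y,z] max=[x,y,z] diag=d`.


min=[-1.500,10.300,-10.100] max=[16.900,28.400,12.300] diag=34.175

A = translate([2.8, 14.6, -10.1]) cylinder(h=16.4, r=4.3) → bbox [-1.5,10.3,-10.1] .. [7.1,18.9,6.3]
B = cube([9.8, 9.5, 6]) → bbox [0,0,0] .. [9.8,9.5,6]
lo = A.lo+B.lo = [-1.5+0, 10.3+0, -10.1+0] = [-1.500,10.300,-10.100]
hi = A.hi+B.hi = [7.1+9.8, 18.9+9.5, 6.3+6] = [16.900,28.400,12.300]
diag = √(18.4²+18.1²+22.4²) = √1167.93 = 34.175


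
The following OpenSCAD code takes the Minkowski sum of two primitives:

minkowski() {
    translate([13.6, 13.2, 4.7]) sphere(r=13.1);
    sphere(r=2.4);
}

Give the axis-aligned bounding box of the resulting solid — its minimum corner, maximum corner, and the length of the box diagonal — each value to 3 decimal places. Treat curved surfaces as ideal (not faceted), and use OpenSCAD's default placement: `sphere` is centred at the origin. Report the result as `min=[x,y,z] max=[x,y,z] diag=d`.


A = translate([13.6, 13.2, 4.7]) sphere(r=13.1) → bbox [0.5,0.1,-8.4] .. [26.7,26.3,17.8]
B = sphere(r=2.4) → bbox [-2.4,-2.4,-2.4] .. [2.4,2.4,2.4]
lo = A.lo+B.lo = [0.5-2.4, 0.1-2.4, -8.4-2.4] = [-1.900,-2.300,-10.800]
hi = A.hi+B.hi = [26.7+2.4, 26.3+2.4, 17.8+2.4] = [29.100,28.700,20.200]
diag = √(31²+31²+31²) = √2883 = 53.694

min=[-1.900,-2.300,-10.800] max=[29.100,28.700,20.200] diag=53.694


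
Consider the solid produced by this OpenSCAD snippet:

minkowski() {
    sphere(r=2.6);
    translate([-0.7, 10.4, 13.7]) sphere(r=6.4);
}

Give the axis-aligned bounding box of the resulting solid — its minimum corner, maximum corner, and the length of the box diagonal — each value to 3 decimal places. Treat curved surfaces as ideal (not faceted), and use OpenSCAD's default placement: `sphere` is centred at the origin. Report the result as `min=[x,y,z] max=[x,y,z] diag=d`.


min=[-9.700,1.400,4.700] max=[8.300,19.400,22.700] diag=31.177

A = translate([-0.7, 10.4, 13.7]) sphere(r=6.4) → bbox [-7.1,4,7.3] .. [5.7,16.8,20.1]
B = sphere(r=2.6) → bbox [-2.6,-2.6,-2.6] .. [2.6,2.6,2.6]
lo = A.lo+B.lo = [-7.1-2.6, 4-2.6, 7.3-2.6] = [-9.700,1.400,4.700]
hi = A.hi+B.hi = [5.7+2.6, 16.8+2.6, 20.1+2.6] = [8.300,19.400,22.700]
diag = √(18²+18²+18²) = √972 = 31.177


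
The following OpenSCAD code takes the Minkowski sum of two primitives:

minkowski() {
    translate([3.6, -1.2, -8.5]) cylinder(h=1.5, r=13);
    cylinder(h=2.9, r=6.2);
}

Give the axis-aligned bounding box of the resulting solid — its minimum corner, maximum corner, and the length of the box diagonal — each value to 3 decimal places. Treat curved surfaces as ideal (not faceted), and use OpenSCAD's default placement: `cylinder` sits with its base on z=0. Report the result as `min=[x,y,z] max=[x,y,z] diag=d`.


min=[-15.600,-20.400,-8.500] max=[22.800,18.000,-4.100] diag=54.484

A = translate([3.6, -1.2, -8.5]) cylinder(h=1.5, r=13) → bbox [-9.4,-14.2,-8.5] .. [16.6,11.8,-7]
B = cylinder(h=2.9, r=6.2) → bbox [-6.2,-6.2,0] .. [6.2,6.2,2.9]
lo = A.lo+B.lo = [-9.4-6.2, -14.2-6.2, -8.5+0] = [-15.600,-20.400,-8.500]
hi = A.hi+B.hi = [16.6+6.2, 11.8+6.2, -7+2.9] = [22.800,18.000,-4.100]
diag = √(38.4²+38.4²+4.4²) = √2968.48 = 54.484


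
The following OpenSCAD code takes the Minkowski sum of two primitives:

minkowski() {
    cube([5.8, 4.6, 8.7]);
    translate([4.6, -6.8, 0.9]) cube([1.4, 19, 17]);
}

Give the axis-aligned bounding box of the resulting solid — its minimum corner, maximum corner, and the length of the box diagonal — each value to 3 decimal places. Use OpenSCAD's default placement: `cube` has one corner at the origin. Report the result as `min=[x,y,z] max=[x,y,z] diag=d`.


A = translate([4.6, -6.8, 0.9]) cube([1.4, 19, 17]) → bbox [4.6,-6.8,0.9] .. [6,12.2,17.9]
B = cube([5.8, 4.6, 8.7]) → bbox [0,0,0] .. [5.8,4.6,8.7]
lo = A.lo+B.lo = [4.6+0, -6.8+0, 0.9+0] = [4.600,-6.800,0.900]
hi = A.hi+B.hi = [6+5.8, 12.2+4.6, 17.9+8.7] = [11.800,16.800,26.600]
diag = √(7.2²+23.6²+25.7²) = √1269.29 = 35.627

min=[4.600,-6.800,0.900] max=[11.800,16.800,26.600] diag=35.627


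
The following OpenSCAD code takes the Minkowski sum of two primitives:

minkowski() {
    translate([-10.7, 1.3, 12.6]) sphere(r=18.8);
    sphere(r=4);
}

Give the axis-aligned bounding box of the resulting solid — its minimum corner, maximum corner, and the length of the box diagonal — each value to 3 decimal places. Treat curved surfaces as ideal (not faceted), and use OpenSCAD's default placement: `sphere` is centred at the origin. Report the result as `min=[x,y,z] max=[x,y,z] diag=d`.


A = translate([-10.7, 1.3, 12.6]) sphere(r=18.8) → bbox [-29.5,-17.5,-6.2] .. [8.1,20.1,31.4]
B = sphere(r=4) → bbox [-4,-4,-4] .. [4,4,4]
lo = A.lo+B.lo = [-29.5-4, -17.5-4, -6.2-4] = [-33.500,-21.500,-10.200]
hi = A.hi+B.hi = [8.1+4, 20.1+4, 31.4+4] = [12.100,24.100,35.400]
diag = √(45.6²+45.6²+45.6²) = √6238.08 = 78.982

min=[-33.500,-21.500,-10.200] max=[12.100,24.100,35.400] diag=78.982


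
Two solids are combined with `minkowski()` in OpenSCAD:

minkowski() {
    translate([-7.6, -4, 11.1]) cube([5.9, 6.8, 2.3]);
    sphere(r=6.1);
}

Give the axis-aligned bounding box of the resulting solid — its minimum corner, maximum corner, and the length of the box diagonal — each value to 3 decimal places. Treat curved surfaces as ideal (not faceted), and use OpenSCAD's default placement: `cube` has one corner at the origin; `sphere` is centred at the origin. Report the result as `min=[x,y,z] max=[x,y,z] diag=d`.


min=[-13.700,-10.100,5.000] max=[4.400,8.900,19.500] diag=29.981

A = translate([-7.6, -4, 11.1]) cube([5.9, 6.8, 2.3]) → bbox [-7.6,-4,11.1] .. [-1.7,2.8,13.4]
B = sphere(r=6.1) → bbox [-6.1,-6.1,-6.1] .. [6.1,6.1,6.1]
lo = A.lo+B.lo = [-7.6-6.1, -4-6.1, 11.1-6.1] = [-13.700,-10.100,5.000]
hi = A.hi+B.hi = [-1.7+6.1, 2.8+6.1, 13.4+6.1] = [4.400,8.900,19.500]
diag = √(18.1²+19²+14.5²) = √898.86 = 29.981


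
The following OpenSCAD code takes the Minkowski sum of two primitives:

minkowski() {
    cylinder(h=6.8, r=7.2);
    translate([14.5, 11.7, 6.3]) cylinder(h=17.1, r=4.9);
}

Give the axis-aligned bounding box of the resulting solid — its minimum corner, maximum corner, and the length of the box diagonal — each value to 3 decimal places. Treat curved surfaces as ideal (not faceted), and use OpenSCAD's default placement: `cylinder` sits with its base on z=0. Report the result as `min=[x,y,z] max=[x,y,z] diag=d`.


min=[2.400,-0.400,6.300] max=[26.600,23.800,30.200] diag=41.743

A = translate([14.5, 11.7, 6.3]) cylinder(h=17.1, r=4.9) → bbox [9.6,6.8,6.3] .. [19.4,16.6,23.4]
B = cylinder(h=6.8, r=7.2) → bbox [-7.2,-7.2,0] .. [7.2,7.2,6.8]
lo = A.lo+B.lo = [9.6-7.2, 6.8-7.2, 6.3+0] = [2.400,-0.400,6.300]
hi = A.hi+B.hi = [19.4+7.2, 16.6+7.2, 23.4+6.8] = [26.600,23.800,30.200]
diag = √(24.2²+24.2²+23.9²) = √1742.49 = 41.743


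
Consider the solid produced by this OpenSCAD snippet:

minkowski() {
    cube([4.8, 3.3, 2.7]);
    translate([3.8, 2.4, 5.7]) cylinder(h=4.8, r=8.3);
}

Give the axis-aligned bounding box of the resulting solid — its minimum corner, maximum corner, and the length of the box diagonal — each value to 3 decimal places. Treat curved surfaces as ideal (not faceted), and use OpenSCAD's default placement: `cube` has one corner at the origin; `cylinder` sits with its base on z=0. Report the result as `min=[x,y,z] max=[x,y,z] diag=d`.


A = translate([3.8, 2.4, 5.7]) cylinder(h=4.8, r=8.3) → bbox [-4.5,-5.9,5.7] .. [12.1,10.7,10.5]
B = cube([4.8, 3.3, 2.7]) → bbox [0,0,0] .. [4.8,3.3,2.7]
lo = A.lo+B.lo = [-4.5+0, -5.9+0, 5.7+0] = [-4.500,-5.900,5.700]
hi = A.hi+B.hi = [12.1+4.8, 10.7+3.3, 10.5+2.7] = [16.900,14.000,13.200]
diag = √(21.4²+19.9²+7.5²) = √910.22 = 30.170

min=[-4.500,-5.900,5.700] max=[16.900,14.000,13.200] diag=30.170


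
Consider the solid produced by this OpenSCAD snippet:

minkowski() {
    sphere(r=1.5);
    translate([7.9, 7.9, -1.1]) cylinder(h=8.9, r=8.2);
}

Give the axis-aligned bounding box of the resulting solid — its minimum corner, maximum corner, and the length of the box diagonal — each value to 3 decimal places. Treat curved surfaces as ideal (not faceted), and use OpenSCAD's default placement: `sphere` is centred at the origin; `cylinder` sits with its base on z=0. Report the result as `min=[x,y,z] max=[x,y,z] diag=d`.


min=[-1.800,-1.800,-2.600] max=[17.600,17.600,9.300] diag=29.905

A = translate([7.9, 7.9, -1.1]) cylinder(h=8.9, r=8.2) → bbox [-0.3,-0.3,-1.1] .. [16.1,16.1,7.8]
B = sphere(r=1.5) → bbox [-1.5,-1.5,-1.5] .. [1.5,1.5,1.5]
lo = A.lo+B.lo = [-0.3-1.5, -0.3-1.5, -1.1-1.5] = [-1.800,-1.800,-2.600]
hi = A.hi+B.hi = [16.1+1.5, 16.1+1.5, 7.8+1.5] = [17.600,17.600,9.300]
diag = √(19.4²+19.4²+11.9²) = √894.33 = 29.905


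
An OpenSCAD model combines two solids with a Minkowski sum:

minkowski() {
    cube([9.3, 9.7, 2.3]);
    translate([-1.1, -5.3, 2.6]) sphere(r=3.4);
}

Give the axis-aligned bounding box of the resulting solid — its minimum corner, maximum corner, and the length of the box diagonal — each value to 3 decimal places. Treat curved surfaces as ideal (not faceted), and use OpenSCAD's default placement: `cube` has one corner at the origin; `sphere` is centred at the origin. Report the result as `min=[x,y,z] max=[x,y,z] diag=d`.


min=[-4.500,-8.700,-0.800] max=[11.600,7.800,8.300] diag=24.784

A = translate([-1.1, -5.3, 2.6]) sphere(r=3.4) → bbox [-4.5,-8.7,-0.8] .. [2.3,-1.9,6]
B = cube([9.3, 9.7, 2.3]) → bbox [0,0,0] .. [9.3,9.7,2.3]
lo = A.lo+B.lo = [-4.5+0, -8.7+0, -0.8+0] = [-4.500,-8.700,-0.800]
hi = A.hi+B.hi = [2.3+9.3, -1.9+9.7, 6+2.3] = [11.600,7.800,8.300]
diag = √(16.1²+16.5²+9.1²) = √614.27 = 24.784
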